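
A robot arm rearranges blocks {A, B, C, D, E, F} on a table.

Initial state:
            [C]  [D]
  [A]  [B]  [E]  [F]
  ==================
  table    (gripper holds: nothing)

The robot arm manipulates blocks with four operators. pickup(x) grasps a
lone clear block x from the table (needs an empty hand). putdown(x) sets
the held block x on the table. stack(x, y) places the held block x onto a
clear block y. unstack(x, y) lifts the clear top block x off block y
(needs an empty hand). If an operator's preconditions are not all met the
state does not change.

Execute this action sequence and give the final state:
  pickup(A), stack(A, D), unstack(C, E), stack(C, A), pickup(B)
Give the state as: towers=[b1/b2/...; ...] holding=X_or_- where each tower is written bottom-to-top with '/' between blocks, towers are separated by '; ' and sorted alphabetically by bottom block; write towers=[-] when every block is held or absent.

step 1 (pickup(A)): towers=[B; E/C; F/D] holding=A
step 2 (stack(A, D)): towers=[B; E/C; F/D/A] holding=-
step 3 (unstack(C, E)): towers=[B; E; F/D/A] holding=C
step 4 (stack(C, A)): towers=[B; E; F/D/A/C] holding=-
step 5 (pickup(B)): towers=[E; F/D/A/C] holding=B

towers=[E; F/D/A/C] holding=B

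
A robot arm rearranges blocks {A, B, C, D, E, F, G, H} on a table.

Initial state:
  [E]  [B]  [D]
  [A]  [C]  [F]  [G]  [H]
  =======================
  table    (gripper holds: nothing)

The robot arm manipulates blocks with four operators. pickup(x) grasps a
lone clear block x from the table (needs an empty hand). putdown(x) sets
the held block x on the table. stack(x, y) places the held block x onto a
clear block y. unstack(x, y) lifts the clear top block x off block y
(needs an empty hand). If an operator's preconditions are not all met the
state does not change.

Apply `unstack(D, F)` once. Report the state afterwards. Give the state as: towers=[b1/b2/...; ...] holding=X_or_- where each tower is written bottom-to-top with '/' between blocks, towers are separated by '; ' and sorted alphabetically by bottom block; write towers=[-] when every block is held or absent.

before: towers=[A/E; C/B; F/D; G; H] holding=-
pre[unstack(D, F)]: on(D,F) yes, clear(D) yes, handempty yes
all met → apply unstack(D, F)
after:  towers=[A/E; C/B; F; G; H] holding=D

towers=[A/E; C/B; F; G; H] holding=D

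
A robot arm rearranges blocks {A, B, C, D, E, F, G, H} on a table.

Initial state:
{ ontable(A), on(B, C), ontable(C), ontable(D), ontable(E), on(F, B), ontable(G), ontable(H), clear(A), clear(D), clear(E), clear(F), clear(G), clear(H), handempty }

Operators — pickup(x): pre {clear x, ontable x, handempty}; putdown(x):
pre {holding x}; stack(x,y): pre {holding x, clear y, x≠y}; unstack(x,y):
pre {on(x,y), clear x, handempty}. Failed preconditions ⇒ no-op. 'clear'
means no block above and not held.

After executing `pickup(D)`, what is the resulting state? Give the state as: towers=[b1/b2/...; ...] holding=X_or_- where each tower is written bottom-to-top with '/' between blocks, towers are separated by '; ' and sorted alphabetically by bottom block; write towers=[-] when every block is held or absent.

before: towers=[A; C/B/F; D; E; G; H] holding=-
pre[pickup(D)]: clear(D) ✓, ontable(D) ✓, handempty ✓
all met → apply pickup(D)
after:  towers=[A; C/B/F; E; G; H] holding=D

towers=[A; C/B/F; E; G; H] holding=D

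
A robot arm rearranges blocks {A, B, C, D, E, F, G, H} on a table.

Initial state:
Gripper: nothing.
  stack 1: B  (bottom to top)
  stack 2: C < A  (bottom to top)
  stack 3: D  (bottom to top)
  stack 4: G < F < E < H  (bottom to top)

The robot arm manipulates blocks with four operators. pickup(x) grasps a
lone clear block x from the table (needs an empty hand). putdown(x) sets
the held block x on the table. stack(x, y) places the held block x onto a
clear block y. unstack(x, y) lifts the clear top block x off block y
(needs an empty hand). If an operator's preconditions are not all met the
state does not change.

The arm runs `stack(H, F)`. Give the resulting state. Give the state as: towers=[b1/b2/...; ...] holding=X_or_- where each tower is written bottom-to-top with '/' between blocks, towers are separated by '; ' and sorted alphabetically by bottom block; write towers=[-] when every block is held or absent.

before: towers=[B; C/A; D; G/F/E/H] holding=-
pre[stack(H, F)]: holding(H) fail, clear(F) fail, H≠F ok
holding(H), clear(F) unmet → stack(H, F) is a no-op
after:  towers=[B; C/A; D; G/F/E/H] holding=-

towers=[B; C/A; D; G/F/E/H] holding=-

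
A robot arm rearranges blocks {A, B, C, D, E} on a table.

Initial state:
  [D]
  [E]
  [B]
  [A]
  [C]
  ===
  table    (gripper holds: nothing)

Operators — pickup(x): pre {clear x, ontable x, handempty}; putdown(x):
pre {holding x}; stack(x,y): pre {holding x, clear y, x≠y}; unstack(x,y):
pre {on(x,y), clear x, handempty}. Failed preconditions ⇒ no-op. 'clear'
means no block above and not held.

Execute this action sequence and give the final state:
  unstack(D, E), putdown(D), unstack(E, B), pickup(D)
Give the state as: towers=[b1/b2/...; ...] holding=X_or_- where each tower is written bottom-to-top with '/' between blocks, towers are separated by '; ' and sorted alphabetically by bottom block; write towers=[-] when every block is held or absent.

step 1 (unstack(D, E)): towers=[C/A/B/E] holding=D
step 2 (putdown(D)): towers=[C/A/B/E; D] holding=-
step 3 (unstack(E, B)): towers=[C/A/B; D] holding=E
step 4 (pickup(D)) [no-op]: towers=[C/A/B; D] holding=E

towers=[C/A/B; D] holding=E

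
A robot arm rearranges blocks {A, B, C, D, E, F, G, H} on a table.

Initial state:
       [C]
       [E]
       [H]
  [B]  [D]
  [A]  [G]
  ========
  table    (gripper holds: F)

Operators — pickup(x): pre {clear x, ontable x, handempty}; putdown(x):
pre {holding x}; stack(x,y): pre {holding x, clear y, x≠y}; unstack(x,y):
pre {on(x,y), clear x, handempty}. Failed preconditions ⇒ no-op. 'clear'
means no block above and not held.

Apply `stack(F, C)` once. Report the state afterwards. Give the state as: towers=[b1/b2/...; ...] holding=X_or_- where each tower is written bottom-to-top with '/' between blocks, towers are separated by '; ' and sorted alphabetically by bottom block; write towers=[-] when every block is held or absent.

before: towers=[A/B; G/D/H/E/C] holding=F
pre[stack(F, C)]: holding(F) yes, clear(C) yes, F≠C yes
all met → apply stack(F, C)
after:  towers=[A/B; G/D/H/E/C/F] holding=-

towers=[A/B; G/D/H/E/C/F] holding=-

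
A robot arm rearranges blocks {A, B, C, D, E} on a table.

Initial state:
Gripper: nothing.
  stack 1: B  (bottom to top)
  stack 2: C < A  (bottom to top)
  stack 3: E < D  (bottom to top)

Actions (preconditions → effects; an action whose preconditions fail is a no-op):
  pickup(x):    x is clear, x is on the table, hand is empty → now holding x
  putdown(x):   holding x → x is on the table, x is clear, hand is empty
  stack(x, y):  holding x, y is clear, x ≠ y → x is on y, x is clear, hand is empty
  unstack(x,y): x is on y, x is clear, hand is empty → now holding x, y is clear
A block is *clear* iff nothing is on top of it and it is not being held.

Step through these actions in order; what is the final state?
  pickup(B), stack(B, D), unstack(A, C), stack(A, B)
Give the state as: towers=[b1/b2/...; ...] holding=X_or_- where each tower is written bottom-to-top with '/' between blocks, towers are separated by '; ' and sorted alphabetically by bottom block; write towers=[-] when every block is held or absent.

towers=[C; E/D/B/A] holding=-

step 1 (pickup(B)): towers=[C/A; E/D] holding=B
step 2 (stack(B, D)): towers=[C/A; E/D/B] holding=-
step 3 (unstack(A, C)): towers=[C; E/D/B] holding=A
step 4 (stack(A, B)): towers=[C; E/D/B/A] holding=-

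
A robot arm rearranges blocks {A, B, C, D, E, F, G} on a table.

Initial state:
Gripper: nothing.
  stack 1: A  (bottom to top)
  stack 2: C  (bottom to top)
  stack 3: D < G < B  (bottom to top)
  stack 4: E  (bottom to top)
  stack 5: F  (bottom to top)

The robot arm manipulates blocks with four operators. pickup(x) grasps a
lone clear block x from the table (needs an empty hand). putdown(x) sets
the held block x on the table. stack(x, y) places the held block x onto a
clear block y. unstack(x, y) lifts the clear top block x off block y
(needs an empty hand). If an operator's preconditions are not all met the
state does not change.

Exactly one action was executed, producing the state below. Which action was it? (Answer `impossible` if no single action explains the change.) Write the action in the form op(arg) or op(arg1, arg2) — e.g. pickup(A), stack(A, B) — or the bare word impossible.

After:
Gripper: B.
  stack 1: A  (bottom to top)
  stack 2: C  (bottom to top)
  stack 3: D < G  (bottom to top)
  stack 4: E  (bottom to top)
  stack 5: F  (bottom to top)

target: towers=[A; C; D/G; E; F] holding=B
     unstack(B, G) → towers=[A; C; D/G; E; F] holding=B  ← match
         pickup(F) → towers=[A; C; D/G/B; E] holding=F
         pickup(A) → towers=[C; D/G/B; E; F] holding=A
         pickup(E) → towers=[A; C; D/G/B; F] holding=E
         pickup(C) → towers=[A; D/G/B; E; F] holding=C

unstack(B, G)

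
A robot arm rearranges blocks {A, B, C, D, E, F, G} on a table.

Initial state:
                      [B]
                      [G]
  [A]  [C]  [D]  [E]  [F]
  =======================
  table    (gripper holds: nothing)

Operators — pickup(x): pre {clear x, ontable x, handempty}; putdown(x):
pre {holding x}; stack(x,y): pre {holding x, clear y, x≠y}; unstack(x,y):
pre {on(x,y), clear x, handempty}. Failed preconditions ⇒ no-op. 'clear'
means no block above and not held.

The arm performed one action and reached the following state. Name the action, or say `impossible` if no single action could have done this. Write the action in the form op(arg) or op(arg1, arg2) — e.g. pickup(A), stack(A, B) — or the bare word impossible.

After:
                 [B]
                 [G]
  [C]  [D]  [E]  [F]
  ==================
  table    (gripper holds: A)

pickup(A)

target: towers=[C; D; E; F/G/B] holding=A
     unstack(B, G) → towers=[A; C; D; E; F/G] holding=B
         pickup(D) → towers=[A; C; E; F/G/B] holding=D
         pickup(A) → towers=[C; D; E; F/G/B] holding=A  ← match
         pickup(E) → towers=[A; C; D; F/G/B] holding=E
         pickup(C) → towers=[A; D; E; F/G/B] holding=C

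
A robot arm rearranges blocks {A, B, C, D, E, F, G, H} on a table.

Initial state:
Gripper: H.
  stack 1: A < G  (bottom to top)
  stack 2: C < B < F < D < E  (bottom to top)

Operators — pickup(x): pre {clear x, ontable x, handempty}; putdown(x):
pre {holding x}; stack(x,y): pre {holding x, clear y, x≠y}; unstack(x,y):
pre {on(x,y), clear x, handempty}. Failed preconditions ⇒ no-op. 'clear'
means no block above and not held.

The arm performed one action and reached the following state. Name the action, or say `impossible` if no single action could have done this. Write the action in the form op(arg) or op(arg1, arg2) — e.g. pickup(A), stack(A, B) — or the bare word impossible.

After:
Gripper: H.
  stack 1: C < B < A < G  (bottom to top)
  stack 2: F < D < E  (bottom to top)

impossible

target: towers=[C/B/A/G; F/D/E] holding=H
        putdown(H) → towers=[A/G; C/B/F/D/E; H] holding=-
       stack(H, G) → towers=[A/G/H; C/B/F/D/E] holding=-
       stack(H, E) → towers=[A/G; C/B/F/D/E/H] holding=-
none of the 3 applicable actions match → impossible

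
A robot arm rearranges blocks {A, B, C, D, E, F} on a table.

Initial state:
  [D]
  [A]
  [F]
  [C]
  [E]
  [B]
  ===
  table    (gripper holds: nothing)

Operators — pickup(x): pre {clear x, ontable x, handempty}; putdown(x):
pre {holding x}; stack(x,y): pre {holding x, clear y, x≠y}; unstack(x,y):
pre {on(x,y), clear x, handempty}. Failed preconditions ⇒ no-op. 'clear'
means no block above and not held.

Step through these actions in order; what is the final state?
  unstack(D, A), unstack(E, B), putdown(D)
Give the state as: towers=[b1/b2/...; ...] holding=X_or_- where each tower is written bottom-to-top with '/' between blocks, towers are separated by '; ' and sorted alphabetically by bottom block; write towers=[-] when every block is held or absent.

towers=[B/E/C/F/A; D] holding=-

step 1 (unstack(D, A)): towers=[B/E/C/F/A] holding=D
step 2 (unstack(E, B)) [no-op]: towers=[B/E/C/F/A] holding=D
step 3 (putdown(D)): towers=[B/E/C/F/A; D] holding=-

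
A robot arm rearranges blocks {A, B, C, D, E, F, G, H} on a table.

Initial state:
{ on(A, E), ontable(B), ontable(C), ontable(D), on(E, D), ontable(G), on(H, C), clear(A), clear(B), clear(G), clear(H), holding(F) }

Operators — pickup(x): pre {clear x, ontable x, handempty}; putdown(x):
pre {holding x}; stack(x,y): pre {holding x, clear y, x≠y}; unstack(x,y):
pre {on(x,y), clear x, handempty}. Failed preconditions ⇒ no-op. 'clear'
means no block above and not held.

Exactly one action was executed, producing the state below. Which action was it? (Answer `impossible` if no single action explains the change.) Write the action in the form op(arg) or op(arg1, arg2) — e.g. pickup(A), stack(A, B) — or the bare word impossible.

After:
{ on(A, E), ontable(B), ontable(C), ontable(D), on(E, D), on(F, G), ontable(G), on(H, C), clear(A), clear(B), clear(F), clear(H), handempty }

stack(F, G)

target: towers=[B; C/H; D/E/A; G/F] holding=-
        putdown(F) → towers=[B; C/H; D/E/A; F; G] holding=-
       stack(F, G) → towers=[B; C/H; D/E/A; G/F] holding=-  ← match
       stack(F, A) → towers=[B; C/H; D/E/A/F; G] holding=-
       stack(F, H) → towers=[B; C/H/F; D/E/A; G] holding=-
       stack(F, B) → towers=[B/F; C/H; D/E/A; G] holding=-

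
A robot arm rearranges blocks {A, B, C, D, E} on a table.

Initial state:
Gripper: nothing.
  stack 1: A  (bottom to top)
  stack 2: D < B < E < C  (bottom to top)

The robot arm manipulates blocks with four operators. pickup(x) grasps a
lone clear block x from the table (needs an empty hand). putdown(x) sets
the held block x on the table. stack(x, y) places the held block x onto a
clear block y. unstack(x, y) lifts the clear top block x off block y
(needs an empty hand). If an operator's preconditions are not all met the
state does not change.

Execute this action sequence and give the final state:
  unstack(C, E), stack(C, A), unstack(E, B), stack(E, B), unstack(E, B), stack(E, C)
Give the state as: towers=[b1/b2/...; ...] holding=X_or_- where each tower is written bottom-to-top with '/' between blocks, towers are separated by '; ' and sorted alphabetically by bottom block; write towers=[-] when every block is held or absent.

towers=[A/C/E; D/B] holding=-

step 1 (unstack(C, E)): towers=[A; D/B/E] holding=C
step 2 (stack(C, A)): towers=[A/C; D/B/E] holding=-
step 3 (unstack(E, B)): towers=[A/C; D/B] holding=E
step 4 (stack(E, B)): towers=[A/C; D/B/E] holding=-
step 5 (unstack(E, B)): towers=[A/C; D/B] holding=E
step 6 (stack(E, C)): towers=[A/C/E; D/B] holding=-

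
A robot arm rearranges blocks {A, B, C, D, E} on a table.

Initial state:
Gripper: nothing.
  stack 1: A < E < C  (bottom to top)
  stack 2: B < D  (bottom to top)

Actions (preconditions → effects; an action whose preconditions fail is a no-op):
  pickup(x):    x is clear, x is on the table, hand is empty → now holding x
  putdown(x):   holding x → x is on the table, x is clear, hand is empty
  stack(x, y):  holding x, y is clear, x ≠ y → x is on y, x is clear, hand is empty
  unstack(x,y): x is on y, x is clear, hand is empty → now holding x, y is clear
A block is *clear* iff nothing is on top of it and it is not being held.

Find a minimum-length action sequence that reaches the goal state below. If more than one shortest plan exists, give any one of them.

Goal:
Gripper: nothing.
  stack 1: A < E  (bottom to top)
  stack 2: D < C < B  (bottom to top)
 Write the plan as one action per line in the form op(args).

unstack(D, B)
putdown(D)
unstack(C, E)
stack(C, D)
pickup(B)
stack(B, C)

step 1 (unstack(D, B)): towers=[A/E/C; B] holding=D
step 2 (putdown(D)): towers=[A/E/C; B; D] holding=-
step 3 (unstack(C, E)): towers=[A/E; B; D] holding=C
step 4 (stack(C, D)): towers=[A/E; B; D/C] holding=-
step 5 (pickup(B)): towers=[A/E; D/C] holding=B
step 6 (stack(B, C)): towers=[A/E; D/C/B] holding=-
goal check: towers=[A/E; D/C/B] holding=- — reached (length 6, optimal by BFS)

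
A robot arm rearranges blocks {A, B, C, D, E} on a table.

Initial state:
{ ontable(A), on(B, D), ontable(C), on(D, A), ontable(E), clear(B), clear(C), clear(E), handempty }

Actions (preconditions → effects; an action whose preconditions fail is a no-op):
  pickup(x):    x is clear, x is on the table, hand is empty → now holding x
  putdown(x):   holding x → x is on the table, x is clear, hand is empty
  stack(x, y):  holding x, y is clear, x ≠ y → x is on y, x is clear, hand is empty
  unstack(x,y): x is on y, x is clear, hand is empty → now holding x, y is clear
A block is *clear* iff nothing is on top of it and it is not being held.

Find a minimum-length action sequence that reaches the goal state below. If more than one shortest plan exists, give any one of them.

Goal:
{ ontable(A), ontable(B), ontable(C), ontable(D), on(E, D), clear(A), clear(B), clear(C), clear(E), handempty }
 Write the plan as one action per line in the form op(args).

unstack(B, D)
putdown(B)
unstack(D, A)
putdown(D)
pickup(E)
stack(E, D)

step 1 (unstack(B, D)): towers=[A/D; C; E] holding=B
step 2 (putdown(B)): towers=[A/D; B; C; E] holding=-
step 3 (unstack(D, A)): towers=[A; B; C; E] holding=D
step 4 (putdown(D)): towers=[A; B; C; D; E] holding=-
step 5 (pickup(E)): towers=[A; B; C; D] holding=E
step 6 (stack(E, D)): towers=[A; B; C; D/E] holding=-
goal check: towers=[A; B; C; D/E] holding=- — reached (length 6, optimal by BFS)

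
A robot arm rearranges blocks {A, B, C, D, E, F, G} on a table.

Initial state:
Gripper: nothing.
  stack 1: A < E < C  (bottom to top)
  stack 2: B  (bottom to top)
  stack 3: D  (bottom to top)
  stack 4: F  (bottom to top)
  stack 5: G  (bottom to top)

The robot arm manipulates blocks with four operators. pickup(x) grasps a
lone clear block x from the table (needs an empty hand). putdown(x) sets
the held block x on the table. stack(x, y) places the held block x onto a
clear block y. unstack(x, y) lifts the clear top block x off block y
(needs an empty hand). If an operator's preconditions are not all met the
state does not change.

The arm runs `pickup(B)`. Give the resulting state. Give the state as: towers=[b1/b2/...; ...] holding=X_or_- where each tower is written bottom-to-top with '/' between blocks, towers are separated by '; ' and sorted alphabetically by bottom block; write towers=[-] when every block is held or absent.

before: towers=[A/E/C; B; D; F; G] holding=-
pre[pickup(B)]: clear(B) yes, ontable(B) yes, handempty yes
all met → apply pickup(B)
after:  towers=[A/E/C; D; F; G] holding=B

towers=[A/E/C; D; F; G] holding=B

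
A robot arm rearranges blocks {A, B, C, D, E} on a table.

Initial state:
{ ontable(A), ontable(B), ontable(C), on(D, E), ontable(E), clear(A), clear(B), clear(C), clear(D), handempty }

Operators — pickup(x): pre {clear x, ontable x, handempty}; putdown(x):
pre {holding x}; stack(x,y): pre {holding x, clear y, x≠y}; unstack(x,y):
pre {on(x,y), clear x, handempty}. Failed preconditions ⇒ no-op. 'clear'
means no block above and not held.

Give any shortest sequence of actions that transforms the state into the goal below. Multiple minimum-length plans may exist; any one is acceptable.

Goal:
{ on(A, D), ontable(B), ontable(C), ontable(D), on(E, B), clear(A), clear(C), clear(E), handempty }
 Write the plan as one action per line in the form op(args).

unstack(D, E)
putdown(D)
pickup(A)
stack(A, D)
pickup(E)
stack(E, B)

step 1 (unstack(D, E)): towers=[A; B; C; E] holding=D
step 2 (putdown(D)): towers=[A; B; C; D; E] holding=-
step 3 (pickup(A)): towers=[B; C; D; E] holding=A
step 4 (stack(A, D)): towers=[B; C; D/A; E] holding=-
step 5 (pickup(E)): towers=[B; C; D/A] holding=E
step 6 (stack(E, B)): towers=[B/E; C; D/A] holding=-
goal check: towers=[B/E; C; D/A] holding=- — reached (length 6, optimal by BFS)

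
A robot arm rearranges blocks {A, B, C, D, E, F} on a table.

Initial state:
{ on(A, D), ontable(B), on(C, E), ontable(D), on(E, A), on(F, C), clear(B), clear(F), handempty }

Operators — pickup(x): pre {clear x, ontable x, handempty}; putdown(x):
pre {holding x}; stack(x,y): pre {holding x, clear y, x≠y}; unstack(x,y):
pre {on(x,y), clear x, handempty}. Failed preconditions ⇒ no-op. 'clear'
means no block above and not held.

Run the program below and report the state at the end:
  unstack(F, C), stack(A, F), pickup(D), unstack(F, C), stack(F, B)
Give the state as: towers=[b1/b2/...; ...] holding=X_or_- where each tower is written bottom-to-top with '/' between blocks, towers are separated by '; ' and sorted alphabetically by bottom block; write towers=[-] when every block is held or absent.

towers=[B/F; D/A/E/C] holding=-

step 1 (unstack(F, C)): towers=[B; D/A/E/C] holding=F
step 2 (stack(A, F)) [no-op]: towers=[B; D/A/E/C] holding=F
step 3 (pickup(D)) [no-op]: towers=[B; D/A/E/C] holding=F
step 4 (unstack(F, C)) [no-op]: towers=[B; D/A/E/C] holding=F
step 5 (stack(F, B)): towers=[B/F; D/A/E/C] holding=-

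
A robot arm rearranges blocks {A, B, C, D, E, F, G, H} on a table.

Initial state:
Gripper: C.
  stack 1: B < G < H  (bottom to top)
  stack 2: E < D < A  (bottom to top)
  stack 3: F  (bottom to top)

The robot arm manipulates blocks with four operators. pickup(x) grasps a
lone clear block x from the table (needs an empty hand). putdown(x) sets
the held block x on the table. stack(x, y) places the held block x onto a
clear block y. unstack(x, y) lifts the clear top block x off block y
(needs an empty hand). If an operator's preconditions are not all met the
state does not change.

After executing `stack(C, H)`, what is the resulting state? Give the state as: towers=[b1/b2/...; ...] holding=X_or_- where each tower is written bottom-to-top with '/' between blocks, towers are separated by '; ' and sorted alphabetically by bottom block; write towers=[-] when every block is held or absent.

towers=[B/G/H/C; E/D/A; F] holding=-

before: towers=[B/G/H; E/D/A; F] holding=C
pre[stack(C, H)]: holding(C) yes, clear(H) yes, C≠H yes
all met → apply stack(C, H)
after:  towers=[B/G/H/C; E/D/A; F] holding=-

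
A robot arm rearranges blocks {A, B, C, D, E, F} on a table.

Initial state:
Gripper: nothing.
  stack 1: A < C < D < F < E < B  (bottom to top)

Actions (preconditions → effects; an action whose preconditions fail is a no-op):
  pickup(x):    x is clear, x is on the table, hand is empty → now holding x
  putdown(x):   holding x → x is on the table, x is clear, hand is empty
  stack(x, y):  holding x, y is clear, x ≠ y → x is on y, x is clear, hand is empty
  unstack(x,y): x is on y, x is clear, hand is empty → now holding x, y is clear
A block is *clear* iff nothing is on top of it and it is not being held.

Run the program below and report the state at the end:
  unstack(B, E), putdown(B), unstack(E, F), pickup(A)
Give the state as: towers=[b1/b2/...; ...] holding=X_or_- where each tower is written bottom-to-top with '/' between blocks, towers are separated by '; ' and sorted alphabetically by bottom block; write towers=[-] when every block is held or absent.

step 1 (unstack(B, E)): towers=[A/C/D/F/E] holding=B
step 2 (putdown(B)): towers=[A/C/D/F/E; B] holding=-
step 3 (unstack(E, F)): towers=[A/C/D/F; B] holding=E
step 4 (pickup(A)) [no-op]: towers=[A/C/D/F; B] holding=E

towers=[A/C/D/F; B] holding=E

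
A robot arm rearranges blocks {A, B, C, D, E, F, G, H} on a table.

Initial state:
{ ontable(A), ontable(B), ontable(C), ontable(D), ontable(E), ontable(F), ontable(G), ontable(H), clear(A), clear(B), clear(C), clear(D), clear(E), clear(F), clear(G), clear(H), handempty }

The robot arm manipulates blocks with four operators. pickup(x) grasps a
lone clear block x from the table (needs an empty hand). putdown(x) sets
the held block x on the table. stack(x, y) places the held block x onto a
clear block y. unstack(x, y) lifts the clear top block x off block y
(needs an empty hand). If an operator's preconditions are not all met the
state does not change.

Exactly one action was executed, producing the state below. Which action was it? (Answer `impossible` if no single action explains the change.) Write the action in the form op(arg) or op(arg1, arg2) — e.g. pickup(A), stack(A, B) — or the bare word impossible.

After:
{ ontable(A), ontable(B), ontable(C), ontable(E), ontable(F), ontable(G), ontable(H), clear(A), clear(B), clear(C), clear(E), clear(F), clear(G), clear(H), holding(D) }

target: towers=[A; B; C; E; F; G; H] holding=D
         pickup(G) → towers=[A; B; C; D; E; F; H] holding=G
         pickup(A) → towers=[B; C; D; E; F; G; H] holding=A
         pickup(E) → towers=[A; B; C; D; F; G; H] holding=E
         pickup(H) → towers=[A; B; C; D; E; F; G] holding=H
         pickup(B) → towers=[A; C; D; E; F; G; H] holding=B
         pickup(F) → towers=[A; B; C; D; E; G; H] holding=F
         pickup(D) → towers=[A; B; C; E; F; G; H] holding=D  ← match
         pickup(C) → towers=[A; B; D; E; F; G; H] holding=C

pickup(D)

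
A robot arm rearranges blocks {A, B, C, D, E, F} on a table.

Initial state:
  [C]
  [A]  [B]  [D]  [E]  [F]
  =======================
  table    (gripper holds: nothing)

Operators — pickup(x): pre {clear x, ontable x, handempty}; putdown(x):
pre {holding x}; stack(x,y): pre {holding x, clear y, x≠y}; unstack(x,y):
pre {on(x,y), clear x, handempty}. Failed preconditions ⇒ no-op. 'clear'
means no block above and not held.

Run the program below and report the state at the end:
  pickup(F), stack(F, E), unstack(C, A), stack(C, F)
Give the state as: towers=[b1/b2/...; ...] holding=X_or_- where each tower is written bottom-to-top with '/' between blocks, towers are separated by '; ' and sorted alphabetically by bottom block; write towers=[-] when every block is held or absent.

step 1 (pickup(F)): towers=[A/C; B; D; E] holding=F
step 2 (stack(F, E)): towers=[A/C; B; D; E/F] holding=-
step 3 (unstack(C, A)): towers=[A; B; D; E/F] holding=C
step 4 (stack(C, F)): towers=[A; B; D; E/F/C] holding=-

towers=[A; B; D; E/F/C] holding=-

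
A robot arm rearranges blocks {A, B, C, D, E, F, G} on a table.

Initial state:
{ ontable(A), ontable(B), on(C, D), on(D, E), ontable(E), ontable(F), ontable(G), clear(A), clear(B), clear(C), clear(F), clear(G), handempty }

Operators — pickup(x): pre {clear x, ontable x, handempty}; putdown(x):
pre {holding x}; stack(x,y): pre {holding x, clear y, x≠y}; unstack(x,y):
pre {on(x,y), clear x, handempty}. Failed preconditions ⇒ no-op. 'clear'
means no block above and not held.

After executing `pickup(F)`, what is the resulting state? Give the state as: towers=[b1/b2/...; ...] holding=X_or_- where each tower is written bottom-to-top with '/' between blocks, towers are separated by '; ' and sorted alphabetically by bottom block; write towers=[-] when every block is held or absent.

before: towers=[A; B; E/D/C; F; G] holding=-
pre[pickup(F)]: clear(F) ✓, ontable(F) ✓, handempty ✓
all met → apply pickup(F)
after:  towers=[A; B; E/D/C; G] holding=F

towers=[A; B; E/D/C; G] holding=F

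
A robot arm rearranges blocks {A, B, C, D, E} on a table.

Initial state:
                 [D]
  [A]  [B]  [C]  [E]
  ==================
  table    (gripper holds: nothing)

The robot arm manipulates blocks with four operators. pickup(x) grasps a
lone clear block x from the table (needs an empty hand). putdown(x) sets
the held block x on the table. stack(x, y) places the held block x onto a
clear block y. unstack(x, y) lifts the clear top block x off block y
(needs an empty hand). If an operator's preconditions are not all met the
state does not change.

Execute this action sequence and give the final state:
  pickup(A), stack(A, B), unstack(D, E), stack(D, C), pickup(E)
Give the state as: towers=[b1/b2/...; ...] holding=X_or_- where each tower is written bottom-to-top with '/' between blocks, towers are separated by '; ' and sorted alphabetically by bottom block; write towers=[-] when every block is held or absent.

step 1 (pickup(A)): towers=[B; C; E/D] holding=A
step 2 (stack(A, B)): towers=[B/A; C; E/D] holding=-
step 3 (unstack(D, E)): towers=[B/A; C; E] holding=D
step 4 (stack(D, C)): towers=[B/A; C/D; E] holding=-
step 5 (pickup(E)): towers=[B/A; C/D] holding=E

towers=[B/A; C/D] holding=E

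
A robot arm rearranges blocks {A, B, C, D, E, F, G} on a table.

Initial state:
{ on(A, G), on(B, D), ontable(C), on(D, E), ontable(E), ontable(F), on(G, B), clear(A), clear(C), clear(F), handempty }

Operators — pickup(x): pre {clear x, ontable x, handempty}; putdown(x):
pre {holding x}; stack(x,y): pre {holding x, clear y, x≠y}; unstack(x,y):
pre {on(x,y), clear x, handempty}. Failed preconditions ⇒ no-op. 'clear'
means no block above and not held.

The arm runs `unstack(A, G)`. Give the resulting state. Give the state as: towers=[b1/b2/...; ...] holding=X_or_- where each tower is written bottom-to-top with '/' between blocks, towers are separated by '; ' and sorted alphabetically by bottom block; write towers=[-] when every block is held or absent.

before: towers=[C; E/D/B/G/A; F] holding=-
pre[unstack(A, G)]: on(A,G) ✓, clear(A) ✓, handempty ✓
all met → apply unstack(A, G)
after:  towers=[C; E/D/B/G; F] holding=A

towers=[C; E/D/B/G; F] holding=A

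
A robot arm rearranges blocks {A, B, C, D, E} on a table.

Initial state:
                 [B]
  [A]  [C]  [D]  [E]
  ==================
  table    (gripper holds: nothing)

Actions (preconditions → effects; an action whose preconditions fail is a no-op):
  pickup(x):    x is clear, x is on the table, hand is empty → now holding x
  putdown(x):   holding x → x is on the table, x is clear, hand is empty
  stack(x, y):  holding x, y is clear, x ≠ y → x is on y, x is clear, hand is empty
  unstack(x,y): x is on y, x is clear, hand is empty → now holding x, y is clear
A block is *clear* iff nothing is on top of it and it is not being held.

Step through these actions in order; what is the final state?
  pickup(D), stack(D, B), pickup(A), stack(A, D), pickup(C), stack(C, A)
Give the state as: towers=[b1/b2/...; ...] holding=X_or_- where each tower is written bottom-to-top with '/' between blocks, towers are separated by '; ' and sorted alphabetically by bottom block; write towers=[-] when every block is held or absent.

step 1 (pickup(D)): towers=[A; C; E/B] holding=D
step 2 (stack(D, B)): towers=[A; C; E/B/D] holding=-
step 3 (pickup(A)): towers=[C; E/B/D] holding=A
step 4 (stack(A, D)): towers=[C; E/B/D/A] holding=-
step 5 (pickup(C)): towers=[E/B/D/A] holding=C
step 6 (stack(C, A)): towers=[E/B/D/A/C] holding=-

towers=[E/B/D/A/C] holding=-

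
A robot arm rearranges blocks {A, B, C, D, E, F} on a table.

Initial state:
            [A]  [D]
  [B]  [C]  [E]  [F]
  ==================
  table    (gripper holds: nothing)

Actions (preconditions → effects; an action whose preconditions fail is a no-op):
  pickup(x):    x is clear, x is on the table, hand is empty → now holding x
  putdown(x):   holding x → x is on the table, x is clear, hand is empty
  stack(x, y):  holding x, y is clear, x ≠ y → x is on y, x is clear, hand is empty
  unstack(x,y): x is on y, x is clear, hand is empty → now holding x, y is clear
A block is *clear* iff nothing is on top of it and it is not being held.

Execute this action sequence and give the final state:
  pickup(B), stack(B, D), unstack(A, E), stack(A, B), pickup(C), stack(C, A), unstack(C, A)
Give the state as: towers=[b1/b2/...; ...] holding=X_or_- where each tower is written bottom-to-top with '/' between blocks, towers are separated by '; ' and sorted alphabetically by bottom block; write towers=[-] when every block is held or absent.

towers=[E; F/D/B/A] holding=C

step 1 (pickup(B)): towers=[C; E/A; F/D] holding=B
step 2 (stack(B, D)): towers=[C; E/A; F/D/B] holding=-
step 3 (unstack(A, E)): towers=[C; E; F/D/B] holding=A
step 4 (stack(A, B)): towers=[C; E; F/D/B/A] holding=-
step 5 (pickup(C)): towers=[E; F/D/B/A] holding=C
step 6 (stack(C, A)): towers=[E; F/D/B/A/C] holding=-
step 7 (unstack(C, A)): towers=[E; F/D/B/A] holding=C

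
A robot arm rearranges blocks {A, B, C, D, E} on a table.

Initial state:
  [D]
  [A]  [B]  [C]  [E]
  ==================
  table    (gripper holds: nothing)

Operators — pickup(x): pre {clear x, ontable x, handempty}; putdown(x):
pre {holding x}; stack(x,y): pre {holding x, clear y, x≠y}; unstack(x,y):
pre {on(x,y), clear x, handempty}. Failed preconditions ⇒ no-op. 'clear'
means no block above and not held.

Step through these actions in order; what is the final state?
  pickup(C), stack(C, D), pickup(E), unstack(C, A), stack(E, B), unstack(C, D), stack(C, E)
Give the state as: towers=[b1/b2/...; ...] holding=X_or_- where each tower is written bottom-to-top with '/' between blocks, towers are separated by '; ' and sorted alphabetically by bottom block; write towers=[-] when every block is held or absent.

step 1 (pickup(C)): towers=[A/D; B; E] holding=C
step 2 (stack(C, D)): towers=[A/D/C; B; E] holding=-
step 3 (pickup(E)): towers=[A/D/C; B] holding=E
step 4 (unstack(C, A)) [no-op]: towers=[A/D/C; B] holding=E
step 5 (stack(E, B)): towers=[A/D/C; B/E] holding=-
step 6 (unstack(C, D)): towers=[A/D; B/E] holding=C
step 7 (stack(C, E)): towers=[A/D; B/E/C] holding=-

towers=[A/D; B/E/C] holding=-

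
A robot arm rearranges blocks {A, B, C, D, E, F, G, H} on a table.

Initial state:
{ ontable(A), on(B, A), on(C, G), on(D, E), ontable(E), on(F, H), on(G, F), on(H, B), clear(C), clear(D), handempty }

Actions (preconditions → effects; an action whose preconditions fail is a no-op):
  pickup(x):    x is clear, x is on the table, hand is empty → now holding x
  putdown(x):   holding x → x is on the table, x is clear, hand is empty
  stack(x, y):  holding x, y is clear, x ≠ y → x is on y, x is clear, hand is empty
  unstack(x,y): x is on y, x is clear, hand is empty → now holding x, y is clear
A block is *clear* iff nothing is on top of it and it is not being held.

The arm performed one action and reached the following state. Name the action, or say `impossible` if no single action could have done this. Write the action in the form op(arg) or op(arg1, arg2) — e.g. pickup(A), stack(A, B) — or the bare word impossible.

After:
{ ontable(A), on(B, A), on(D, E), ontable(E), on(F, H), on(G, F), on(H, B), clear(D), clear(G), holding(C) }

target: towers=[A/B/H/F/G; E/D] holding=C
     unstack(D, E) → towers=[A/B/H/F/G/C; E] holding=D
     unstack(C, G) → towers=[A/B/H/F/G; E/D] holding=C  ← match

unstack(C, G)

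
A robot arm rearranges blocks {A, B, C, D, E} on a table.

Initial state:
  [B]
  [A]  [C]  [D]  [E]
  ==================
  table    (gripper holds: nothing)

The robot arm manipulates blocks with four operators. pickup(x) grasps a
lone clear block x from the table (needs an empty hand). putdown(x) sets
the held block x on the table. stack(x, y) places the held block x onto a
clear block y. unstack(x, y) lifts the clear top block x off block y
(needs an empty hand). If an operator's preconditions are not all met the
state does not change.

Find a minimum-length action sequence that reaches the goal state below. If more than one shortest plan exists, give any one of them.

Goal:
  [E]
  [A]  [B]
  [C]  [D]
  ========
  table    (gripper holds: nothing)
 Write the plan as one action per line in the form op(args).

unstack(B, A)
stack(B, D)
pickup(A)
stack(A, C)
pickup(E)
stack(E, A)

step 1 (unstack(B, A)): towers=[A; C; D; E] holding=B
step 2 (stack(B, D)): towers=[A; C; D/B; E] holding=-
step 3 (pickup(A)): towers=[C; D/B; E] holding=A
step 4 (stack(A, C)): towers=[C/A; D/B; E] holding=-
step 5 (pickup(E)): towers=[C/A; D/B] holding=E
step 6 (stack(E, A)): towers=[C/A/E; D/B] holding=-
goal check: towers=[C/A/E; D/B] holding=- — reached (length 6, optimal by BFS)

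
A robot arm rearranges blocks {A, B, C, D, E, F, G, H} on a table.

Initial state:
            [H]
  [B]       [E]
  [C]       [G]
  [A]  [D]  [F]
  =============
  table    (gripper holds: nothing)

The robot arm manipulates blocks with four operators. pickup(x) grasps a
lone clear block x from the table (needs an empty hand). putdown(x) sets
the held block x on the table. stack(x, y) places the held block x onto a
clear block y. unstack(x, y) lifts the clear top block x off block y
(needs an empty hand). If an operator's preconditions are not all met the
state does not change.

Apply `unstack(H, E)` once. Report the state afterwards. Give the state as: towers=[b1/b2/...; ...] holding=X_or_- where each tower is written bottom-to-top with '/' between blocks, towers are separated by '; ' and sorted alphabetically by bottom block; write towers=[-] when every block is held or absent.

before: towers=[A/C/B; D; F/G/E/H] holding=-
pre[unstack(H, E)]: on(H,E) ok, clear(H) ok, handempty ok
all met → apply unstack(H, E)
after:  towers=[A/C/B; D; F/G/E] holding=H

towers=[A/C/B; D; F/G/E] holding=H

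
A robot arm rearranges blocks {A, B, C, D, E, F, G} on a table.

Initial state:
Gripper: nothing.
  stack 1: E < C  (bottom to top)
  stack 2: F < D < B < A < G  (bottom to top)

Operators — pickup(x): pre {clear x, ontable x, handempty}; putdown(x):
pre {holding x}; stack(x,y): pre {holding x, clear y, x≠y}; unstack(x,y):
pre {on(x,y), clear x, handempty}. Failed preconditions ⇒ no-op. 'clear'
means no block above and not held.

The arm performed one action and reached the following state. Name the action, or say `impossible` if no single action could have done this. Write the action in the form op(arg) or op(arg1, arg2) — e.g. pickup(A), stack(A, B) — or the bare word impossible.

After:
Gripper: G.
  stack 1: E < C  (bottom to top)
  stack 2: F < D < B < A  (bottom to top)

unstack(G, A)

target: towers=[E/C; F/D/B/A] holding=G
     unstack(G, A) → towers=[E/C; F/D/B/A] holding=G  ← match
     unstack(C, E) → towers=[E; F/D/B/A/G] holding=C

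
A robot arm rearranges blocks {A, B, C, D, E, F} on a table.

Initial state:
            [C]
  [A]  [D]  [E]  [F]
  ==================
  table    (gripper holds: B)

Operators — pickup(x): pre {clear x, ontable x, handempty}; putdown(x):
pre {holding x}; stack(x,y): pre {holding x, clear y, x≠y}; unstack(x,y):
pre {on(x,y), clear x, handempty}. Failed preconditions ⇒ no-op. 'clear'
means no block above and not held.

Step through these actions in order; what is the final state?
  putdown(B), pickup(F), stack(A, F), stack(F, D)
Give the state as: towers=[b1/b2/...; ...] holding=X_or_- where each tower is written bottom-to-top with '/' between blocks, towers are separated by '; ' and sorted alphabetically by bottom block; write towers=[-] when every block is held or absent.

towers=[A; B; D/F; E/C] holding=-

step 1 (putdown(B)): towers=[A; B; D; E/C; F] holding=-
step 2 (pickup(F)): towers=[A; B; D; E/C] holding=F
step 3 (stack(A, F)) [no-op]: towers=[A; B; D; E/C] holding=F
step 4 (stack(F, D)): towers=[A; B; D/F; E/C] holding=-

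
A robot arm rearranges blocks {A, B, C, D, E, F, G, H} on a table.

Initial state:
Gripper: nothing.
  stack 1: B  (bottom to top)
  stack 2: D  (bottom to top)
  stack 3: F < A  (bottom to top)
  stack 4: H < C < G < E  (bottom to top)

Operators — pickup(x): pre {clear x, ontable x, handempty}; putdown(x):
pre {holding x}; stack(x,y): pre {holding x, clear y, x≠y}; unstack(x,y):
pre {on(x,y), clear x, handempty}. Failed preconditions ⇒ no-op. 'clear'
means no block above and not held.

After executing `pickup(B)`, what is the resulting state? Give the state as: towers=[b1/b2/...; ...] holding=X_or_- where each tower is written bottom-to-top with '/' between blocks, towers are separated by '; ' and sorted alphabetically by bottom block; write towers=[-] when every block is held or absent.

towers=[D; F/A; H/C/G/E] holding=B

before: towers=[B; D; F/A; H/C/G/E] holding=-
pre[pickup(B)]: clear(B) yes, ontable(B) yes, handempty yes
all met → apply pickup(B)
after:  towers=[D; F/A; H/C/G/E] holding=B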